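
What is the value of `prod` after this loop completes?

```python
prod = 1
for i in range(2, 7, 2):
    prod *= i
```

Product of even numbers 2 to 6
`prod` takes the values: 1 → 2 → 8 → 48

Answer: 48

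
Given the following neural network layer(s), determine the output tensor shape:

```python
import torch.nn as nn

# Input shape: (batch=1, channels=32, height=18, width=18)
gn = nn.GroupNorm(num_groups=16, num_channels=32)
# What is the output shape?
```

Input: (1, 32, 18, 18) -> Output: (1, 32, 18, 18)

Answer: (1, 32, 18, 18)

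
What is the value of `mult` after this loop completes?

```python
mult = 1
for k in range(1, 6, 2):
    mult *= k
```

Product of 1, 3, 5, ... up to 5
`mult` takes the values: 1 → 3 → 15

Answer: 15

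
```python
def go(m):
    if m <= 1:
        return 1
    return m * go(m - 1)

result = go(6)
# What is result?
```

go(6) = 6 * 5 * 4 * 3 * 2 * 1 = 720

Answer: 720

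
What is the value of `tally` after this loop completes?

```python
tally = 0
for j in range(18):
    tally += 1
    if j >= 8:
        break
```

Loop breaks when j reaches 8, tally is 9
`tally` takes the values: 0 → 1 → 2 → 3 → 4 → 5 → 6 → 7 → 8 → 9

Answer: 9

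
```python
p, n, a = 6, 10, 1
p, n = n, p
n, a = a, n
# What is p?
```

Trace:
`p, n, a = 6, 10, 1` → p = 6; n = 10; a = 1
`p, n = n, p` → p = 10; n = 6
`n, a = a, n` → n = 1; a = 6
So p = 10

Answer: 10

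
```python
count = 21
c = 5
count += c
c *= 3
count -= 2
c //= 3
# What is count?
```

Trace:
`count = 21` → count = 21
`c = 5` → c = 5
`count += c` → count = 26
`c *= 3` → c = 15
`count -= 2` → count = 24
`c //= 3` → c = 5
So count = 24

Answer: 24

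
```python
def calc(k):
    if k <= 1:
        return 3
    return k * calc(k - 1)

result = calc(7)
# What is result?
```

calc(7) = 7 * 6 * 5 * 4 * 3 * 2 * 3 = 15120

Answer: 15120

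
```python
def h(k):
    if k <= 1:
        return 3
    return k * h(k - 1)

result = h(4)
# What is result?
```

h(4) = 4 * 3 * 2 * 3 = 72

Answer: 72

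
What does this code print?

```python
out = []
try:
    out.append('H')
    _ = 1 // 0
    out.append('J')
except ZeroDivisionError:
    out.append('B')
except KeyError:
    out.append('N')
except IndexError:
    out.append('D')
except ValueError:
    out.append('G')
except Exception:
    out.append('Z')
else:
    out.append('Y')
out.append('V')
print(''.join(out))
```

Execution trace: 'H' (try body) → 'B' (except ZeroDivisionError) → 'V' (after the try/except). Output: HBV

Answer: HBV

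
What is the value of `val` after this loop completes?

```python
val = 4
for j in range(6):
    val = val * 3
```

Multiply by 3, 6 times: 4 * 3^6 = 2916
`val` takes the values: 4 → 12 → 36 → 108 → 324 → 972 → 2916

Answer: 2916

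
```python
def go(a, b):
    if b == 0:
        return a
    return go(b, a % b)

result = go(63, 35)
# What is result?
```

go(63, 35) -> go(35, 28) -> go(28, 7) -> go(7, 0) -> 7

Answer: 7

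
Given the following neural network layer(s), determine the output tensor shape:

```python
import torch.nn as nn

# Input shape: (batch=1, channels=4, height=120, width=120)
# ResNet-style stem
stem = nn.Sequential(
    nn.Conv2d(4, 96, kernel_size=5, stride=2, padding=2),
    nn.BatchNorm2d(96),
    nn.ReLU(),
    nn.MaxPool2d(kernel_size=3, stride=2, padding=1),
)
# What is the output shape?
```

Input: (1, 4, 120, 120) -> after Conv2d 5x5 stride=2: (1, 96, 60, 60) -> Output: (1, 96, 30, 30)

Answer: (1, 96, 30, 30)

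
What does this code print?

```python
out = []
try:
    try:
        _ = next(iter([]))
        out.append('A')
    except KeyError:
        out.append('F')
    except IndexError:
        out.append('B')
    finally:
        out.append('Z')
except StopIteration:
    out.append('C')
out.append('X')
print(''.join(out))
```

Execution trace: 'Z' (inner finally) → 'C' (outer except StopIteration) → 'X' (after the try/except). Output: ZCX

Answer: ZCX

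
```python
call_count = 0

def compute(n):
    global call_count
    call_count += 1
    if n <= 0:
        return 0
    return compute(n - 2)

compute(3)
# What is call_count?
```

Linear recursion stepping by 2: 3 calls from n=3 down to ≤0.

Answer: 3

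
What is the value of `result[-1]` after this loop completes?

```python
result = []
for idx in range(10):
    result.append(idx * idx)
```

Last element of squares 0 to 9
`result` takes the values: [] → [0] → [0, 1] → [0, 1, 4] → [0, 1, 4, 9] → [0, 1, 4, 9, 16] → [0, 1, 4, 9, 16, 25] → [0, 1, 4, 9, 16, 25, 36] → [0, 1, 4, 9, 16, 25, 36, 49] → [0, 1, 4, 9, 16, 25, 36, 49, 64] → [0, 1, 4, 9, 16, 25, 36, 49, 64, 81]
So `result[-1]` = 81

Answer: 81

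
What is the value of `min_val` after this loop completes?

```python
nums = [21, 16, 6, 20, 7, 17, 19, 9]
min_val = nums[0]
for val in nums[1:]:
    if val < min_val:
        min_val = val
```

Minimum of [21, 16, 6, 20, 7, 17, 19, 9]
`min_val` takes the values: 21 → 16 → 6

Answer: 6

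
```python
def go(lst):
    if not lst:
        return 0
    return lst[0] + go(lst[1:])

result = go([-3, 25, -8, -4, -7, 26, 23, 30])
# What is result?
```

(-3) + 25 + (-8) + (-4) + (-7) + 26 + 23 + 30 + 0 = 82

Answer: 82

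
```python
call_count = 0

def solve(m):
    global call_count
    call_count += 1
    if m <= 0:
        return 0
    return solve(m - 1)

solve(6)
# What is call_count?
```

Linear recursion stepping by 1: 7 calls from m=6 down to ≤0.

Answer: 7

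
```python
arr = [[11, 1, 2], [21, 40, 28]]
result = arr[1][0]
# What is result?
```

Trace:
`arr = [[11, 1, 2], [21, 40, 28]]` → arr = [[11, 1, 2], [21, 40, 28]]
`result = arr[1][0]` → result = 21
So result = 21

Answer: 21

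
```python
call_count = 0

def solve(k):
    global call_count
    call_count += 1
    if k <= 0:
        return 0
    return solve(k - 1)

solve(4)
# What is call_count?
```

Linear recursion stepping by 1: 5 calls from k=4 down to ≤0.

Answer: 5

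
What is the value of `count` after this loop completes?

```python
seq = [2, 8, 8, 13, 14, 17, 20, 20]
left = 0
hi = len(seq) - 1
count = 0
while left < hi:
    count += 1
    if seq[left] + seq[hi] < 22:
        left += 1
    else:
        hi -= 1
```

Steps to find pair summing to 22
`count` takes the values: 0 → 1 → 2 → 3 → 4 → 5 → 6 → 7

Answer: 7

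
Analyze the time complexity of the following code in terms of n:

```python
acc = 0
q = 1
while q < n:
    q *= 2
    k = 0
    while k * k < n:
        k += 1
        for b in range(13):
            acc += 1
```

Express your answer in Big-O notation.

Each loop level contributes: log n × √n × 1. Multiplying the contributions gives O(√n log n).

Answer: O(√n log n)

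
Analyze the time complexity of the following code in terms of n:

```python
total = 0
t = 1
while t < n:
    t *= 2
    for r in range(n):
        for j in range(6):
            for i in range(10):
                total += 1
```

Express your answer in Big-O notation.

Each loop level contributes: log n × n × 1 × 1. Multiplying the contributions gives O(n log n).

Answer: O(n log n)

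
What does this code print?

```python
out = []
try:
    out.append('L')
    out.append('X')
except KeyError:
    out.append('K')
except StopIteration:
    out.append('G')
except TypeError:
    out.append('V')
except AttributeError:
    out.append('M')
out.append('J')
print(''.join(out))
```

Execution trace: 'L' (try body) → 'X' (try body, no exception) → 'J' (after the try/except). Output: LXJ

Answer: LXJ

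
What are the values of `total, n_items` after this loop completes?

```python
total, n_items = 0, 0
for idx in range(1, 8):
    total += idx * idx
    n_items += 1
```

Sum of squares and count
`total, n_items` takes the values: (0, 0) → (1, 0) → (1, 1) → (5, 1) → (5, 2) → (14, 2) → (14, 3) → (30, 3) → (30, 4) → (55, 4) → (55, 5) → (91, 5) → (91, 6) → (140, 6) → (140, 7)

Answer: 140, 7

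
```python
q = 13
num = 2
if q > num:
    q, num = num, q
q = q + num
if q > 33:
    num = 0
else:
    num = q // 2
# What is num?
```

Trace:
`q = 13` → q = 13
`num = 2` → num = 2
`if q > num: ...` → q > num is True → q = 2; num = 13
`q = q + num` → q = 15
`if q > 33: ...` → q > 33 is False, take else branch → num = 7
So num = 7

Answer: 7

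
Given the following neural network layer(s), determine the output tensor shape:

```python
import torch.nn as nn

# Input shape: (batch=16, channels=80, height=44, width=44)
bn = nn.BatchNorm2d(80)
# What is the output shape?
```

Input: (16, 80, 44, 44) -> Output: (16, 80, 44, 44)

Answer: (16, 80, 44, 44)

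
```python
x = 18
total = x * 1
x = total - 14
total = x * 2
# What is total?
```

Trace:
`x = 18` → x = 18
`total = x * 1` → total = 18
`x = total - 14` → x = 4
`total = x * 2` → total = 8
So total = 8

Answer: 8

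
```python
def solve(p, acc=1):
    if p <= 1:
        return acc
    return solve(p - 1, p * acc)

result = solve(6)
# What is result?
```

Accumulator trace (n, acc): (6, 1) -> (5, 6) -> (4, 30) -> (3, 120) -> (2, 360) -> (1, 720) -> return 720

Answer: 720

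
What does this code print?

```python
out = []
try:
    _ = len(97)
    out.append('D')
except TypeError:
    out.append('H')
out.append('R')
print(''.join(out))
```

Execution trace: 'H' (except TypeError) → 'R' (after the try/except). Output: HR

Answer: HR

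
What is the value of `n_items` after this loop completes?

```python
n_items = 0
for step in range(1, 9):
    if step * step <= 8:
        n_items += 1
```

Count numbers where step² ≤ 8
`n_items` takes the values: 0 → 1 → 2

Answer: 2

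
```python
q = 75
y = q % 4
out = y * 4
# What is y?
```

Trace:
`q = 75` → q = 75
`y = q % 4` → y = 3
`out = y * 4` → out = 12
So y = 3

Answer: 3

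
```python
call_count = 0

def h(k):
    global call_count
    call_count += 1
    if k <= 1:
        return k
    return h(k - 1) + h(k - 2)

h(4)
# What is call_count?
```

Calls(k) = 1 + Calls(k-1) + Calls(k-2); Calls(0)=Calls(1)=1. For k=4 this gives 9.

Answer: 9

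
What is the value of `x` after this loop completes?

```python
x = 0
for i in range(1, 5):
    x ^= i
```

XOR of 1 to 4
`x` takes the values: 0 → 1 → 3 → 0 → 4

Answer: 4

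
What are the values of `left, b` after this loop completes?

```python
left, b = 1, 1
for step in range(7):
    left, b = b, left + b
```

Fibonacci: after 7 iterations
`left, b` takes the values: (1, 1) → (1, 2) → (2, 3) → (3, 5) → (5, 8) → (8, 13) → (13, 21) → (21, 34)

Answer: 21, 34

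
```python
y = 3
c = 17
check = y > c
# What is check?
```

Trace:
`y = 3` → y = 3
`c = 17` → c = 17
`check = y > c` → check = False
So check = False

Answer: False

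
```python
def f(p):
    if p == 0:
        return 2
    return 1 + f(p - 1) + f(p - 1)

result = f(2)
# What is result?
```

f(p) = 1 + 2·f(p-1), f(0)=2. Closed form: (2+1)·2^2 - 1 = 11.

Answer: 11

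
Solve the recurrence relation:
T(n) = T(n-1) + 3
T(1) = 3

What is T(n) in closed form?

Unrolling: T(n) = T(1) + 3·(n-1) = 3 + 3(n-1) = 3n.

Answer: T(n) = 3n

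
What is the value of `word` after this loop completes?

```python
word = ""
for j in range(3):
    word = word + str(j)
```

Concatenate digits 0 to 2
`word` takes the values: "" → "0" → "01" → "012"

Answer: "012"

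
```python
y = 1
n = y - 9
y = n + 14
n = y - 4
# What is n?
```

Trace:
`y = 1` → y = 1
`n = y - 9` → n = -8
`y = n + 14` → y = 6
`n = y - 4` → n = 2
So n = 2

Answer: 2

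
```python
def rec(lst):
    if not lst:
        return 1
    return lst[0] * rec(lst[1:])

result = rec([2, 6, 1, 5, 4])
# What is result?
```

Product over [2, 6, 1, 5, 4] = 2 * 6 * 1 * 5 * 4 = 240

Answer: 240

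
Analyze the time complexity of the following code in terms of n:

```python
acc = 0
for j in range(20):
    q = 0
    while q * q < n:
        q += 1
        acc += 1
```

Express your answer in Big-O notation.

Each loop level contributes: 1 × √n. Multiplying the contributions gives O(√n).

Answer: O(√n)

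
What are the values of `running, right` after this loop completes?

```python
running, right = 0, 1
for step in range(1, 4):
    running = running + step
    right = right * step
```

Sum and factorial of 1 to 3
`running, right` takes the values: (0, 1) → (1, 1) → (3, 1) → (3, 2) → (6, 2) → (6, 6)

Answer: 6, 6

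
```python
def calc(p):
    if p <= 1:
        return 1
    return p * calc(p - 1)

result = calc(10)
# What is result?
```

calc(10) = 10 * 9 * 8 * 7 * 6 * 5 * 4 * 3 * 2 * 1 = 3628800

Answer: 3628800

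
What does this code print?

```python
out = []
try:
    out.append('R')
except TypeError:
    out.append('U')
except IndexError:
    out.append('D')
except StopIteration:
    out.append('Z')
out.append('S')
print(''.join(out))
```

Execution trace: 'R' (try body, no exception) → 'S' (after the try/except). Output: RS

Answer: RS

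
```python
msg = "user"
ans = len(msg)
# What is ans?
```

Trace:
`msg = "user"` → msg = 'user'
`ans = len(msg)` → ans = 4
So ans = 4

Answer: 4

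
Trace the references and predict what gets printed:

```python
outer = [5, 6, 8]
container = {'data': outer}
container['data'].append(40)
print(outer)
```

Key concept: dict holds reference to list.
Step by step:
`outer = [5, 6, 8]` → outer = [5, 6, 8]
`container = {'data': outer}` → container = {'data': [5, 6, 8]}
`container['data'].append(40)` → outer = [5, 6, 8, 40]; container = {'data': [5, 6, 8, 40]}
`print(outer)` → prints [5, 6, 8, 40]

Answer: [5, 6, 8, 40]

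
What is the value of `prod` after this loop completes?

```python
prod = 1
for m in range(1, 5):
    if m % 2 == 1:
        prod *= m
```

Product of odd numbers 1 to 4
`prod` takes the values: 1 → 3

Answer: 3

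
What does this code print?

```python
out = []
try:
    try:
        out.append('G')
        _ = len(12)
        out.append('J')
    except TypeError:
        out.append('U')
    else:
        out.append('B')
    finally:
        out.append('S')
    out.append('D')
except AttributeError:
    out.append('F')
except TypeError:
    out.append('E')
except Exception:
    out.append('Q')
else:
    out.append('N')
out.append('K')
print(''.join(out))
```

Execution trace: 'G' (inner try body) → 'U' (inner except TypeError) → 'S' (inner finally) → 'D' (try body, no exception) → 'N' (else) → 'K' (after the try/except). Output: GUSDNK

Answer: GUSDNK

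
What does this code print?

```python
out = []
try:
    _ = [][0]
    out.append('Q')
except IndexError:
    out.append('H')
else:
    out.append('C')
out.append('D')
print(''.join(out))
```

Execution trace: 'H' (except IndexError) → 'D' (after the try/except). Output: HD

Answer: HD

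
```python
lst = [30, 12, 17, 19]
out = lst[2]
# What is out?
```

Trace:
`lst = [30, 12, 17, 19]` → lst = [30, 12, 17, 19]
`out = lst[2]` → out = 17
So out = 17

Answer: 17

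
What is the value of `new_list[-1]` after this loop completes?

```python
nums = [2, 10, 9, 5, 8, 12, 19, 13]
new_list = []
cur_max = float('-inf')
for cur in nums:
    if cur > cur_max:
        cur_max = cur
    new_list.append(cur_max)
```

Running max ends at 19
`new_list` takes the values: [] → [2] → [2, 10] → [2, 10, 10] → [2, 10, 10, 10] → [2, 10, 10, 10, 10] → [2, 10, 10, 10, 10, 12] → [2, 10, 10, 10, 10, 12, 19] → [2, 10, 10, 10, 10, 12, 19, 19]
So `new_list[-1]` = 19

Answer: 19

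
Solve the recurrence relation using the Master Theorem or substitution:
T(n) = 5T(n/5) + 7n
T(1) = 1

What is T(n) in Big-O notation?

By Master Theorem: a=5, b=5, f(n)=7n. Since log_5(5) = 1 and f(n) = Θ(n^1), Case 2 applies. T(n) = O(n log n).

Answer: O(n log n)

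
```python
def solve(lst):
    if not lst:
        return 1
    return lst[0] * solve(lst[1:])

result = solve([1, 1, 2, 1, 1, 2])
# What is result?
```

Product over [1, 1, 2, 1, 1, 2] = 1 * 1 * 2 * 1 * 1 * 2 = 4

Answer: 4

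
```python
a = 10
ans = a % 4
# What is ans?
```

Trace:
`a = 10` → a = 10
`ans = a % 4` → ans = 2
So ans = 2

Answer: 2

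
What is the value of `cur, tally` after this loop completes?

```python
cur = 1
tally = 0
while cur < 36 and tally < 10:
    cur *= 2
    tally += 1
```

Double until >= 36 or 10 iterations
`cur, tally` takes the values: (1, 0) → (2, 0) → (2, 1) → (4, 1) → (4, 2) → (8, 2) → (8, 3) → (16, 3) → (16, 4) → (32, 4) → (32, 5) → (64, 5) → (64, 6)

Answer: 64, 6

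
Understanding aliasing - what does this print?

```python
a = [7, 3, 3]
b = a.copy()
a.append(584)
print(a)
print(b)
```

Key concept: list.copy() creates independent copy.
Step by step:
`a = [7, 3, 3]` → a = [7, 3, 3]
`b = a.copy()` → b = [7, 3, 3]
`a.append(584)` → a = [7, 3, 3, 584]
`print(a)` → prints [7, 3, 3, 584]
`print(b)` → prints [7, 3, 3]

Answer:
[7, 3, 3, 584]
[7, 3, 3]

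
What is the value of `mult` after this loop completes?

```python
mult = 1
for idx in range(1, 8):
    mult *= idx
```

7! = 5040
`mult` takes the values: 1 → 2 → 6 → 24 → 120 → 720 → 5040

Answer: 5040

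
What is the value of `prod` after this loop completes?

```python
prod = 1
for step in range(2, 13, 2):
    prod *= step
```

Product of even numbers 2 to 12
`prod` takes the values: 1 → 2 → 8 → 48 → 384 → 3840 → 46080

Answer: 46080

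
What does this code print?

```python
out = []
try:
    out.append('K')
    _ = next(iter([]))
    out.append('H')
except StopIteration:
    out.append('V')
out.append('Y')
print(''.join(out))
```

Execution trace: 'K' (try body) → 'V' (except StopIteration) → 'Y' (after the try/except). Output: KVY

Answer: KVY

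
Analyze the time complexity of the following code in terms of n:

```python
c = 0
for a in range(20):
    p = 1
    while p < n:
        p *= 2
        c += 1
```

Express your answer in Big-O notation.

Each loop level contributes: 1 × log n. Multiplying the contributions gives O(log n).

Answer: O(log n)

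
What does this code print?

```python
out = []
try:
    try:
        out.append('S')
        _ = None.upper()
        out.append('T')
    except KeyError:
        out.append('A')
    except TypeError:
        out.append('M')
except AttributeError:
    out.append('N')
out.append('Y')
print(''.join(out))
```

Execution trace: 'S' (try body) → 'N' (outer except AttributeError) → 'Y' (after the try/except). Output: SNY

Answer: SNY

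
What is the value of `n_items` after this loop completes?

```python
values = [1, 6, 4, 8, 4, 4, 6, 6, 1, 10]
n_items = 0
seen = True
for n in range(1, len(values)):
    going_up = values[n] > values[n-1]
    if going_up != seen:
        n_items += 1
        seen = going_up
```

Count direction changes in [1, 6, 4, 8, 4, 4, 6, 6, 1, 10]
`n_items` takes the values: 0 → 1 → 2 → 3 → 4 → 5 → 6

Answer: 6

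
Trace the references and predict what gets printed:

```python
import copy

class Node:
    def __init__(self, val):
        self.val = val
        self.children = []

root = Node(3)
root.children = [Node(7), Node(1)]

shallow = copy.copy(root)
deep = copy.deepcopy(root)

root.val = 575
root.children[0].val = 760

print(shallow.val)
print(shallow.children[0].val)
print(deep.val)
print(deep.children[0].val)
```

Key concept: deep copy with custom objects.
Step by step:
`root = Node(3)` → root = Node(val=3, children=[])
`root.children = [Node(7), Node(1)]` → root = Node(val=3, children=[Node(val=7, children=[]), Node(val=1, children=[])])
`shallow = copy.copy(root)` → shallow = Node(val=3, children=[Node(val=7, children=[]), Node(val=1, children=[])])
`deep = copy.deepcopy(root)` → deep = Node(val=3, children=[Node(val=7, children=[]), Node(val=1, children=[])])
`root.val = 575` → root = Node(val=575, children=[Node(val=7, children=[]), Node(val=1, children=[])])
`root.children[0].val = 760` → root = Node(val=575, children=[Node(val=760, children=[]), Node(val=1, children=[])]); shallow = Node(val=3, children=[Node(val=760, children=[]), Node(val=1, children=[])])
`print(shallow.val)` → prints 3
`print(shallow.children[0].val)` → prints 760
`print(deep.val)` → prints 3
`print(deep.children[0].val)` → prints 7

Answer:
3
760
3
7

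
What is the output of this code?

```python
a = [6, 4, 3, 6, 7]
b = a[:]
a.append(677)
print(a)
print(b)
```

Key concept: slice [:] creates copy.
Step by step:
`a = [6, 4, 3, 6, 7]` → a = [6, 4, 3, 6, 7]
`b = a[:]` → b = [6, 4, 3, 6, 7]
`a.append(677)` → a = [6, 4, 3, 6, 7, 677]
`print(a)` → prints [6, 4, 3, 6, 7, 677]
`print(b)` → prints [6, 4, 3, 6, 7]

Answer:
[6, 4, 3, 6, 7, 677]
[6, 4, 3, 6, 7]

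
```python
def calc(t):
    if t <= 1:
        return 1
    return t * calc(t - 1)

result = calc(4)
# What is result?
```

calc(4) = 4 * 3 * 2 * 1 = 24

Answer: 24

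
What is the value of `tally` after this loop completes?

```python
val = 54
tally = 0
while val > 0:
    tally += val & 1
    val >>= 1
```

Count set bits in 54 (binary: 0b110110)
`tally` takes the values: 0 → 1 → 2 → 3 → 4

Answer: 4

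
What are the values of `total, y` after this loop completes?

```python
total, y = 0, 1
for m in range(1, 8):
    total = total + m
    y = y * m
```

Sum and factorial of 1 to 7
`total, y` takes the values: (0, 1) → (1, 1) → (3, 1) → (3, 2) → (6, 2) → (6, 6) → (10, 6) → (10, 24) → (15, 24) → (15, 120) → (21, 120) → (21, 720) → (28, 720) → (28, 5040)

Answer: 28, 5040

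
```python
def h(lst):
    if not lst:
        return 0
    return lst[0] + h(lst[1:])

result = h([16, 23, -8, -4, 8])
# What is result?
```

16 + 23 + (-8) + (-4) + 8 + 0 = 35

Answer: 35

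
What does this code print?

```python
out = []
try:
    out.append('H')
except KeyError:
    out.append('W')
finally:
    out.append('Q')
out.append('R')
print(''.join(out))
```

Execution trace: 'H' (try body, no exception) → 'Q' (finally) → 'R' (after the try/except). Output: HQR

Answer: HQR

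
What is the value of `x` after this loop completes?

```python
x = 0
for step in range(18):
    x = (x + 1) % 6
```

Increment mod 6, 18 times = 0
`x` takes the values: 0 → 1 → 2 → 3 → 4 → 5 → 0 → 1 → 2 → 3 → 4 → 5 → 0 → 1 → 2 → 3 → 4 → 5 → 0

Answer: 0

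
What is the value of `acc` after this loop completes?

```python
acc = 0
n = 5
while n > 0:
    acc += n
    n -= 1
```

Sum 5 down to 1
`acc` takes the values: 0 → 5 → 9 → 12 → 14 → 15

Answer: 15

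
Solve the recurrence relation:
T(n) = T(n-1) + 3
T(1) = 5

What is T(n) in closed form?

Unrolling: T(n) = T(1) + 3·(n-1) = 5 + 3(n-1) = 3n + 2.

Answer: T(n) = 3n + 2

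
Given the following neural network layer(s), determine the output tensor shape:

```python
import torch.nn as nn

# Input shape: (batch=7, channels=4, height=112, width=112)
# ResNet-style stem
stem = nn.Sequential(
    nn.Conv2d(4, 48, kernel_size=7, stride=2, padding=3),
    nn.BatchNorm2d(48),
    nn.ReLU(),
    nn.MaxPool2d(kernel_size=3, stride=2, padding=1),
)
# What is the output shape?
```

Input: (7, 4, 112, 112) -> after Conv2d 7x7 stride=2: (7, 48, 56, 56) -> Output: (7, 48, 28, 28)

Answer: (7, 48, 28, 28)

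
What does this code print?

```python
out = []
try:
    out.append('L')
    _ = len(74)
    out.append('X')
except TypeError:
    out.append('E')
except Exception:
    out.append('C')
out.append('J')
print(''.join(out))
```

Execution trace: 'L' (try body) → 'E' (except TypeError) → 'J' (after the try/except). Output: LEJ

Answer: LEJ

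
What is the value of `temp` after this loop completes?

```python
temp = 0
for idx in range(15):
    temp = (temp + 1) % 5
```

Increment mod 5, 15 times = 0
`temp` takes the values: 0 → 1 → 2 → 3 → 4 → 0 → 1 → 2 → 3 → 4 → 0 → 1 → 2 → 3 → 4 → 0

Answer: 0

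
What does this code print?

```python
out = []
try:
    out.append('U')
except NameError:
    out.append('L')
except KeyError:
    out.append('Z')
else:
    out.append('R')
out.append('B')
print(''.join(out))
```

Execution trace: 'U' (try body, no exception) → 'R' (else) → 'B' (after the try/except). Output: URB

Answer: URB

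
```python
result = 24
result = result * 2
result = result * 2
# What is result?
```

Trace:
`result = 24` → result = 24
`result = result * 2` → result = 48
`result = result * 2` → result = 96
So result = 96

Answer: 96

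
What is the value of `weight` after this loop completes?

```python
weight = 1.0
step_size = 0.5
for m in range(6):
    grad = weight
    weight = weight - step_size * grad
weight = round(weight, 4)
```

Gradient descent: w = 1.0 * (1 - 0.5)^6
`weight` takes the values: 1.0 → 0.5 → 0.25 → 0.125 → 0.0625 → 0.03125 → 0.015625 → 0.0156

Answer: 0.0156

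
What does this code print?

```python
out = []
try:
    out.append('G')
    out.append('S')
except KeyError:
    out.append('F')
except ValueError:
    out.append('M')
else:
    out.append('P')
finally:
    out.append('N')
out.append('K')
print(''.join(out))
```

Execution trace: 'G' (try body) → 'S' (try body, no exception) → 'P' (else) → 'N' (finally) → 'K' (after the try/except). Output: GSPNK

Answer: GSPNK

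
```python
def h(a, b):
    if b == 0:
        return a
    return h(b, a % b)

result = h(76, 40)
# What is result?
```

h(76, 40) -> h(40, 36) -> h(36, 4) -> h(4, 0) -> 4

Answer: 4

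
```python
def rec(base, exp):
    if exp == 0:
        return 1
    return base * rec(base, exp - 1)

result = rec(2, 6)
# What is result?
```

rec(2, 6) = 2 * 2 * 2 * 2 * 2 * 2 = 64

Answer: 64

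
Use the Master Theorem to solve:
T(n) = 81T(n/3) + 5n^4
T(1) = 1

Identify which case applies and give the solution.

a=81, b=3, f(n)=5n^4. log_3(81) = 4. Since c=4 = 4, Case 2 applies: T(n) = Θ(n^log_b(a) · log n) = O(n^4 log n).

Answer: O(n^4 log n) - Case 2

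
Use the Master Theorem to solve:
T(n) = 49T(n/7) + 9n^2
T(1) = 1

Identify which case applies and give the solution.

a=49, b=7, f(n)=9n^2. log_7(49) = 2. Since c=2 = 2, Case 2 applies: T(n) = Θ(n^log_b(a) · log n) = O(n^2 log n).

Answer: O(n^2 log n) - Case 2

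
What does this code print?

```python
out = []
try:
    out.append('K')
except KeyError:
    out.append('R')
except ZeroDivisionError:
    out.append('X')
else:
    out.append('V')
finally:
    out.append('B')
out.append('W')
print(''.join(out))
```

Execution trace: 'K' (try body, no exception) → 'V' (else) → 'B' (finally) → 'W' (after the try/except). Output: KVBW

Answer: KVBW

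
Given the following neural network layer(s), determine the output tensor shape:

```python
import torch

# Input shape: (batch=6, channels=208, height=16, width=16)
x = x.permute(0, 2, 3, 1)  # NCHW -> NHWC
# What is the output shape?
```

Input: (6, 208, 16, 16) -> Output: (6, 16, 16, 208)

Answer: (6, 16, 16, 208)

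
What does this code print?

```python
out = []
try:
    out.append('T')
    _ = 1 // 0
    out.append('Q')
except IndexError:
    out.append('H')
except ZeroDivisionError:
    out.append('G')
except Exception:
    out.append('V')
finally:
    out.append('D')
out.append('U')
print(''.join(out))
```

Execution trace: 'T' (try body) → 'G' (except ZeroDivisionError) → 'D' (finally) → 'U' (after the try/except). Output: TGDU

Answer: TGDU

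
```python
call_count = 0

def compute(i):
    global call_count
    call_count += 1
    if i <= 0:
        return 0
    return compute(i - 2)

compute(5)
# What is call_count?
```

Linear recursion stepping by 2: 4 calls from i=5 down to ≤0.

Answer: 4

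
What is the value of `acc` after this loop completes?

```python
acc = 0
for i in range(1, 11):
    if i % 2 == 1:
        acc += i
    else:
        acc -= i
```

Add odd, subtract even
`acc` takes the values: 0 → 1 → -1 → 2 → -2 → 3 → -3 → 4 → -4 → 5 → -5

Answer: -5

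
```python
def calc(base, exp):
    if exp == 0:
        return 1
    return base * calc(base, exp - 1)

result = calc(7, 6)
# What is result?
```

calc(7, 6) = 7 * 7 * 7 * 7 * 7 * 7 = 117649

Answer: 117649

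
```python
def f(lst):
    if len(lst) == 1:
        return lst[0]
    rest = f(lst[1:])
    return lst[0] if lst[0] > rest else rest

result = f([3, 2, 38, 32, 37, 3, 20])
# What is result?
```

Recursive max over [3, 2, 38, 32, 37, 3, 20] = 38

Answer: 38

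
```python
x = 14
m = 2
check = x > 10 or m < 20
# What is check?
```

Trace:
`x = 14` → x = 14
`m = 2` → m = 2
`check = x > 10 or m < 20` → check = True
So check = True

Answer: True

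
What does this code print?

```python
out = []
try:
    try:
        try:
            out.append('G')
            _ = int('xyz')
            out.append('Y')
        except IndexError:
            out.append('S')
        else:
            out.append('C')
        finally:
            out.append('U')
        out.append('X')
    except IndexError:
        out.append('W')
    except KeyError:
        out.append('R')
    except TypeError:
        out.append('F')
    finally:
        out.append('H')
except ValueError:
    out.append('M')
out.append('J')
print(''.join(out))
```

Execution trace: 'G' (inner try body) → 'U' (inner finally) → 'H' (finally) → 'M' (outer except ValueError) → 'J' (after the try/except). Output: GUHMJ

Answer: GUHMJ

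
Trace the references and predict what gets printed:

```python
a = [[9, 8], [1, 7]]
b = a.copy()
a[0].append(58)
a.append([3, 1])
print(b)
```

Key concept: shallow copy with nested lists.
Step by step:
`a = [[9, 8], [1, 7]]` → a = [[9, 8], [1, 7]]
`b = a.copy()` → b = [[9, 8], [1, 7]]
`a[0].append(58)` → a = [[9, 8, 58], [1, 7]]; b = [[9, 8, 58], [1, 7]]
`a.append([3, 1])` → a = [[9, 8, 58], [1, 7], [3, 1]]
`print(b)` → prints [[9, 8, 58], [1, 7]]

Answer: [[9, 8, 58], [1, 7]]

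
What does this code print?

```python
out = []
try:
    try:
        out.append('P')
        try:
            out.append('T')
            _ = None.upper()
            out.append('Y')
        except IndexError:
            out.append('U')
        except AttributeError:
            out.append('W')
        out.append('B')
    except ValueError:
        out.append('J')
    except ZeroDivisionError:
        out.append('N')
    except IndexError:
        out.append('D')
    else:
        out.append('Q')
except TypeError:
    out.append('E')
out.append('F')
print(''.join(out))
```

Execution trace: 'P' (try body) → 'T' (inner try body) → 'W' (inner except AttributeError) → 'B' (try body, no exception) → 'Q' (else) → 'F' (after the try/except). Output: PTWBQF

Answer: PTWBQF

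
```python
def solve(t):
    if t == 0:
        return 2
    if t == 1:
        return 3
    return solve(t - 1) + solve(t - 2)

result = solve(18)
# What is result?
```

Build up from base cases: solve(0)=2, solve(1)=3, solve(2)=5, solve(3)=8, solve(4)=13, solve(5)=21, solve(6)=34, ..., solve(18)=10946

Answer: 10946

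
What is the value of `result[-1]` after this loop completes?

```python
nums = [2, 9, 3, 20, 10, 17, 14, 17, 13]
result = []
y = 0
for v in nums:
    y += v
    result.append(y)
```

Cumulative sum ends at 105
`result` takes the values: [] → [2] → [2, 11] → [2, 11, 14] → [2, 11, 14, 34] → [2, 11, 14, 34, 44] → [2, 11, 14, 34, 44, 61] → [2, 11, 14, 34, 44, 61, 75] → [2, 11, 14, 34, 44, 61, 75, 92] → [2, 11, 14, 34, 44, 61, 75, 92, 105]
So `result[-1]` = 105

Answer: 105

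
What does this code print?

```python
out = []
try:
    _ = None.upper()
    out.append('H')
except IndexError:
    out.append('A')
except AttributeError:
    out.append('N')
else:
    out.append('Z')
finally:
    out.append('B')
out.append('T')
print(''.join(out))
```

Execution trace: 'N' (except AttributeError) → 'B' (finally) → 'T' (after the try/except). Output: NBT

Answer: NBT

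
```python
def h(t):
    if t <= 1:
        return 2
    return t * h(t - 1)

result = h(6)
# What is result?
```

h(6) = 6 * 5 * 4 * 3 * 2 * 2 = 1440

Answer: 1440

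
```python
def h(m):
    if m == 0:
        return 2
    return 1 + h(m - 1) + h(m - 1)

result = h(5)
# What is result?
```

h(m) = 1 + 2·h(m-1), h(0)=2. Closed form: (2+1)·2^5 - 1 = 95.

Answer: 95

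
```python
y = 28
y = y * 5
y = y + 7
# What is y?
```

Trace:
`y = 28` → y = 28
`y = y * 5` → y = 140
`y = y + 7` → y = 147
So y = 147

Answer: 147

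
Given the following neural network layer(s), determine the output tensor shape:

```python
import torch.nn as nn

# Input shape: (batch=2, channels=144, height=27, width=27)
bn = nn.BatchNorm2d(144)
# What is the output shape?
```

Input: (2, 144, 27, 27) -> Output: (2, 144, 27, 27)

Answer: (2, 144, 27, 27)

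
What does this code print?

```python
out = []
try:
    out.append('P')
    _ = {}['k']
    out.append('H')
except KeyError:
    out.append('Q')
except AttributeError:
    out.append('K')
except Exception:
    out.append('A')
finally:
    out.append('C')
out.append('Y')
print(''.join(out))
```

Execution trace: 'P' (try body) → 'Q' (except KeyError) → 'C' (finally) → 'Y' (after the try/except). Output: PQCY

Answer: PQCY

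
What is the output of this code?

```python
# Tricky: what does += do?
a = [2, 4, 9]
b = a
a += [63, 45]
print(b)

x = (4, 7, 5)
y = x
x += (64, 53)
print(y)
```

Key concept: += behavior differs for mutable vs immutable.
Step by step:
`a = [2, 4, 9]` → a = [2, 4, 9]
`b = a` → b = [2, 4, 9] (same object as a)
`a += [63, 45]` → a = [2, 4, 9, 63, 45] (same object as b); b = [2, 4, 9, 63, 45] (same object as a)
`print(b)` → prints [2, 4, 9, 63, 45]
`x = (4, 7, 5)` → x = (4, 7, 5)
`y = x` → y = (4, 7, 5)
`x += (64, 53)` → x = (4, 7, 5, 64, 53)
`print(y)` → prints (4, 7, 5)

Answer:
[2, 4, 9, 63, 45]
(4, 7, 5)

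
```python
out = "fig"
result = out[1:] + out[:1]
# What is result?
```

Trace:
`out = "fig"` → out = 'fig'
`result = out[1:] + out[:1]` → result = 'igf'
So result = 'igf'

Answer: 'igf'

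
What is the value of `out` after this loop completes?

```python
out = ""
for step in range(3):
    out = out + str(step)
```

Concatenate digits 0 to 2
`out` takes the values: "" → "0" → "01" → "012"

Answer: "012"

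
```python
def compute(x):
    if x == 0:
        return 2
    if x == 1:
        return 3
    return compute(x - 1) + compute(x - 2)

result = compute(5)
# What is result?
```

Build up from base cases: compute(0)=2, compute(1)=3, compute(2)=5, compute(3)=8, compute(4)=13, compute(5)=21

Answer: 21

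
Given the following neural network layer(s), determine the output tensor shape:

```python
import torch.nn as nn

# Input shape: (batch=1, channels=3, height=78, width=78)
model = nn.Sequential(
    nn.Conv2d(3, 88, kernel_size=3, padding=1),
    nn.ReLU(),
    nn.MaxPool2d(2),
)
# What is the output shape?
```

Input: (1, 3, 78, 78) -> after Conv2d: (1, 88, 78, 78) -> after ReLU: (1, 88, 78, 78) -> Output: (1, 88, 39, 39)

Answer: (1, 88, 39, 39)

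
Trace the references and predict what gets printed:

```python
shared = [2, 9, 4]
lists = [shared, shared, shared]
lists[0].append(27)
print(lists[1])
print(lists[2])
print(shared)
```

Key concept: list of same reference.
Step by step:
`shared = [2, 9, 4]` → shared = [2, 9, 4]
`lists = [shared, shared, shared]` → lists = [[2, 9, 4], [2, 9, 4], [2, 9, 4]]
`lists[0].append(27)` → shared = [2, 9, 4, 27]; lists = [[2, 9, 4, 27], [2, 9, 4, 27], [2, 9, 4, 27]]
`print(lists[1])` → prints [2, 9, 4, 27]
`print(lists[2])` → prints [2, 9, 4, 27]
`print(shared)` → prints [2, 9, 4, 27]

Answer:
[2, 9, 4, 27]
[2, 9, 4, 27]
[2, 9, 4, 27]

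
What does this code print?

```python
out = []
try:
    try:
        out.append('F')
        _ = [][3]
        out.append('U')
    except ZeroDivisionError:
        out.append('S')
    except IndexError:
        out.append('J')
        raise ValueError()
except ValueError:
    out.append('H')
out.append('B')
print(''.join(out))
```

Execution trace: 'F' (inner try body) → 'J' (inner except IndexError) → 'H' (outer except ValueError) → 'B' (after the try/except). Output: FJHB

Answer: FJHB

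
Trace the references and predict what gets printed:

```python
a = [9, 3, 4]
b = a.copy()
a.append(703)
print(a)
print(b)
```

Key concept: list.copy() creates independent copy.
Step by step:
`a = [9, 3, 4]` → a = [9, 3, 4]
`b = a.copy()` → b = [9, 3, 4]
`a.append(703)` → a = [9, 3, 4, 703]
`print(a)` → prints [9, 3, 4, 703]
`print(b)` → prints [9, 3, 4]

Answer:
[9, 3, 4, 703]
[9, 3, 4]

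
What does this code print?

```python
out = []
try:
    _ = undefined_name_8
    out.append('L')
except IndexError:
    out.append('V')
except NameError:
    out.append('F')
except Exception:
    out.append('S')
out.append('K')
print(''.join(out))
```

Execution trace: 'F' (except NameError) → 'K' (after the try/except). Output: FK

Answer: FK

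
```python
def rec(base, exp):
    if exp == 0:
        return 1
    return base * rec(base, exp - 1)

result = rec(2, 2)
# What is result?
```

rec(2, 2) = 2 * 2 = 4

Answer: 4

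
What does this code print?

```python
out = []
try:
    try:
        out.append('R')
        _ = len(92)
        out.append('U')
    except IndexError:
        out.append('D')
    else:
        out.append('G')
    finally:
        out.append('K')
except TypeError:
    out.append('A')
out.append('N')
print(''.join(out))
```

Execution trace: 'R' (try body) → 'K' (finally) → 'A' (outer except TypeError) → 'N' (after the try/except). Output: RKAN

Answer: RKAN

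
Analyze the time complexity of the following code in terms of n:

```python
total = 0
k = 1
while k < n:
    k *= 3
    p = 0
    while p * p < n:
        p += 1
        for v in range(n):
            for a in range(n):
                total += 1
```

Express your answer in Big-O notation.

Each loop level contributes: log n × √n × n × n. Multiplying the contributions gives O(n^2√n log n).

Answer: O(n^2√n log n)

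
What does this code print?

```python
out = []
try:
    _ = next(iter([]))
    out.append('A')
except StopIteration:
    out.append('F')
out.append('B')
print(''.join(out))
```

Execution trace: 'F' (except StopIteration) → 'B' (after the try/except). Output: FB

Answer: FB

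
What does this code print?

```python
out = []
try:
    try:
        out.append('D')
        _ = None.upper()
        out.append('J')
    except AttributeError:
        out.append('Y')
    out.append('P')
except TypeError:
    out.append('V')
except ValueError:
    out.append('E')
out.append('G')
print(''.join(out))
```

Execution trace: 'D' (inner try body) → 'Y' (inner except AttributeError) → 'P' (try body, no exception) → 'G' (after the try/except). Output: DYPG

Answer: DYPG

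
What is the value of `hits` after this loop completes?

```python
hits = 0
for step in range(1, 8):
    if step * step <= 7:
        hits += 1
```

Count numbers where step² ≤ 7
`hits` takes the values: 0 → 1 → 2

Answer: 2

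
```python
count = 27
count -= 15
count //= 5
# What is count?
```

Trace:
`count = 27` → count = 27
`count -= 15` → count = 12
`count //= 5` → count = 2
So count = 2

Answer: 2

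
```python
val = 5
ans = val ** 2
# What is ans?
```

Trace:
`val = 5` → val = 5
`ans = val ** 2` → ans = 25
So ans = 25

Answer: 25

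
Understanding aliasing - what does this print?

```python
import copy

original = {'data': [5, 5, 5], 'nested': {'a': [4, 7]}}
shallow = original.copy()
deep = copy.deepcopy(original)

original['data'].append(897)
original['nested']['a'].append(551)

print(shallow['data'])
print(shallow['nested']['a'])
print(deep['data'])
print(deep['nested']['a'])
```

Key concept: comparing shallow vs deep copy.
Step by step:
`original = {'data': [5, 5, 5], 'nested': {'a': [4, 7]}}` → original = {'data': [5, 5, 5], 'nested': {'a': [4, 7]}}
`shallow = original.copy()` → shallow = {'data': [5, 5, 5], 'nested': {'a': [4, 7]}}
`deep = copy.deepcopy(original)` → deep = {'data': [5, 5, 5], 'nested': {'a': [4, 7]}}
`original['data'].append(897)` → original = {'data': [5, 5, 5, 897], 'nested': {'a': [4, 7]}}; shallow = {'data': [5, 5, 5, 897], 'nested': {'a': [4, 7]}}
`original['nested']['a'].append(551)` → original = {'data': [5, 5, 5, 897], 'nested': {'a': [4, 7, 551]}}; shallow = {'data': [5, 5, 5, 897], 'nested': {'a': [4, 7, 551]}}
`print(shallow['data'])` → prints [5, 5, 5, 897]
`print(shallow['nested']['a'])` → prints [4, 7, 551]
`print(deep['data'])` → prints [5, 5, 5]
`print(deep['nested']['a'])` → prints [4, 7]

Answer:
[5, 5, 5, 897]
[4, 7, 551]
[5, 5, 5]
[4, 7]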